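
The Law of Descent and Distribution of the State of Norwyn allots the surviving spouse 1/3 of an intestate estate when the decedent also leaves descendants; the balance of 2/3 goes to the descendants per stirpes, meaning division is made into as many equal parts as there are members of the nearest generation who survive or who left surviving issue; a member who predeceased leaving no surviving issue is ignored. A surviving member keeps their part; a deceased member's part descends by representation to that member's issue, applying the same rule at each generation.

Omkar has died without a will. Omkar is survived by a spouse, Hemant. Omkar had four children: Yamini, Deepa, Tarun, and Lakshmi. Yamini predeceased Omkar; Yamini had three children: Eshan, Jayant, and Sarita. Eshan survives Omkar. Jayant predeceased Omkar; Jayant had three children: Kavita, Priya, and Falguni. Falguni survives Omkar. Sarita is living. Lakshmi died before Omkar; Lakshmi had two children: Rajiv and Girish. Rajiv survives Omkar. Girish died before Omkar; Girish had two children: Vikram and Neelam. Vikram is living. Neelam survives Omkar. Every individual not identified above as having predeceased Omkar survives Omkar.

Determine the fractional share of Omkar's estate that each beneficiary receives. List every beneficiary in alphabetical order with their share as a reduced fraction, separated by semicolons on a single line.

Deepa 1/6; Eshan 1/18; Falguni 1/54; Hemant 1/3; Kavita 1/54; Neelam 1/24; Priya 1/54; Rajiv 1/12; Sarita 1/18; Tarun 1/6; Vikram 1/24

Hemant, as surviving spouse, takes 1/3.
The remaining 2/3 passes to Omkar's descendants per stirpes.
The 2/3 is divided into 4 equal shares of 1/6 among Yamini, Deepa, Tarun, Lakshmi.
Yamini predeceased; the 1/6 allotted to Yamini's branch passes to Yamini's issue by representation.
The 1/6 is divided into 3 equal shares of 1/18 among Eshan, Jayant, Sarita.
Eshan is living and takes 1/18.
Jayant predeceased; the 1/18 allotted to Jayant's branch passes to Jayant's issue by representation.
The 1/18 is divided into 3 equal shares of 1/54 among Kavita, Priya, Falguni.
Kavita is living and takes 1/54.
Priya is living and takes 1/54.
Falguni is living and takes 1/54.
Sarita is living and takes 1/18.
Deepa is living and takes 1/6.
Tarun is living and takes 1/6.
Lakshmi predeceased; the 1/6 allotted to Lakshmi's branch passes to Lakshmi's issue by representation.
The 1/6 is divided into 2 equal shares of 1/12 among Rajiv, Girish.
Rajiv is living and takes 1/12.
Girish predeceased; the 1/12 allotted to Girish's branch passes to Girish's issue by representation.
The 1/12 is divided into 2 equal shares of 1/24 among Vikram, Neelam.
Vikram is living and takes 1/24.
Neelam is living and takes 1/24.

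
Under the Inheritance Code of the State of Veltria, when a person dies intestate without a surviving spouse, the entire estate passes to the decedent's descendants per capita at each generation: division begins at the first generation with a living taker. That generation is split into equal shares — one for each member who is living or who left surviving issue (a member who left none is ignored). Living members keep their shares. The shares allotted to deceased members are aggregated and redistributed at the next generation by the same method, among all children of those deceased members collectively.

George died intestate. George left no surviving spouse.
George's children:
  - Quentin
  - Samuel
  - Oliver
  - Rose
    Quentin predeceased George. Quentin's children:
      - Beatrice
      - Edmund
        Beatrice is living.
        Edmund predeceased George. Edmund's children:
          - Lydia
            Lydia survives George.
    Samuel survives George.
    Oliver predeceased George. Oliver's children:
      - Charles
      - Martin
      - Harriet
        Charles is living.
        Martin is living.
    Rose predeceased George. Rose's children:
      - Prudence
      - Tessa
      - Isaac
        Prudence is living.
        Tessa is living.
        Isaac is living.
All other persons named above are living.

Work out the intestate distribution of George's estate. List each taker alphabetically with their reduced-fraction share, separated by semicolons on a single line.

Beatrice 3/32; Charles 3/32; Harriet 3/32; Isaac 3/32; Lydia 3/32; Martin 3/32; Prudence 3/32; Samuel 1/4; Tessa 3/32

There is no surviving spouse, so the entire estate passes to George's descendants per capita at each generation.
At generation 1 (Quentin, Samuel, Oliver, Rose) there are 4 shares of (1)/4 = 1/4 each.
Living: Samuel — each takes 1/4.
Deceased: Quentin, Oliver, and Rose. Their combined 3/4 is pooled and carried to generation 2.
At generation 2 (Beatrice, Edmund, Charles, Martin, Harriet, Prudence, Tessa, Isaac) there are 8 shares of (3/4)/8 = 3/32 each.
Living: Beatrice, Charles, Martin, Harriet, Prudence, Tessa, and Isaac — each takes 3/32.
Deceased: Edmund. That 3/32 share is carried to generation 3.
At generation 3 (Lydia) there are 1 shares of (3/32)/1 = 3/32 each.
Living: Lydia — each takes 3/32.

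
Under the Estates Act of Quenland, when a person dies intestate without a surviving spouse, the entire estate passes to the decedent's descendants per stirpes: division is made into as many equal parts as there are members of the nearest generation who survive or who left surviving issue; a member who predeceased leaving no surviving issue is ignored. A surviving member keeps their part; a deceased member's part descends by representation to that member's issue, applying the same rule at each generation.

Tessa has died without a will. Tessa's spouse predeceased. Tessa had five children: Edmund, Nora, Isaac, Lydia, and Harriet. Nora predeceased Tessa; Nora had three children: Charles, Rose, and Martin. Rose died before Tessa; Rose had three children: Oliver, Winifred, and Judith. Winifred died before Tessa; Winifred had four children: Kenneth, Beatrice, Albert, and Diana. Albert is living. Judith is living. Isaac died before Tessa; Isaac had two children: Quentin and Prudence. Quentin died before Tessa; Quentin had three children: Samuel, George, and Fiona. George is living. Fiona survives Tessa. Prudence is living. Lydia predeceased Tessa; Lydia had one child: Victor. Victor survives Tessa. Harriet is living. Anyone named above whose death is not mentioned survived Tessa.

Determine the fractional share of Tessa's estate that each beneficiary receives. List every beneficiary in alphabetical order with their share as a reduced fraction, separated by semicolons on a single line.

There is no surviving spouse, so the entire estate passes to Tessa's descendants per stirpes.
The estate is divided into 5 equal shares of 1/5 among Edmund, Nora, Isaac, Lydia, Harriet.
Edmund is living and takes 1/5.
Nora predeceased; the 1/5 allotted to Nora's branch passes to Nora's issue by representation.
The 1/5 is divided into 3 equal shares of 1/15 among Charles, Rose, Martin.
Charles is living and takes 1/15.
Rose predeceased; the 1/15 allotted to Rose's branch passes to Rose's issue by representation.
The 1/15 is divided into 3 equal shares of 1/45 among Oliver, Winifred, Judith.
Oliver is living and takes 1/45.
Winifred predeceased; the 1/45 allotted to Winifred's branch passes to Winifred's issue by representation.
The 1/45 is divided into 4 equal shares of 1/180 among Kenneth, Beatrice, Albert, Diana.
Kenneth is living and takes 1/180.
Beatrice is living and takes 1/180.
Albert is living and takes 1/180.
Diana is living and takes 1/180.
Judith is living and takes 1/45.
Martin is living and takes 1/15.
Isaac predeceased; the 1/5 allotted to Isaac's branch passes to Isaac's issue by representation.
The 1/5 is divided into 2 equal shares of 1/10 among Quentin, Prudence.
Quentin predeceased; the 1/10 allotted to Quentin's branch passes to Quentin's issue by representation.
The 1/10 is divided into 3 equal shares of 1/30 among Samuel, George, Fiona.
Samuel is living and takes 1/30.
George is living and takes 1/30.
Fiona is living and takes 1/30.
Prudence is living and takes 1/10.
Lydia predeceased; the 1/5 allotted to Lydia's branch passes to Lydia's issue by representation.
Victor is the sole taker at this level and receives the full 1/5.
Harriet is living and takes 1/5.

Albert 1/180; Beatrice 1/180; Charles 1/15; Diana 1/180; Edmund 1/5; Fiona 1/30; George 1/30; Harriet 1/5; Judith 1/45; Kenneth 1/180; Martin 1/15; Oliver 1/45; Prudence 1/10; Samuel 1/30; Victor 1/5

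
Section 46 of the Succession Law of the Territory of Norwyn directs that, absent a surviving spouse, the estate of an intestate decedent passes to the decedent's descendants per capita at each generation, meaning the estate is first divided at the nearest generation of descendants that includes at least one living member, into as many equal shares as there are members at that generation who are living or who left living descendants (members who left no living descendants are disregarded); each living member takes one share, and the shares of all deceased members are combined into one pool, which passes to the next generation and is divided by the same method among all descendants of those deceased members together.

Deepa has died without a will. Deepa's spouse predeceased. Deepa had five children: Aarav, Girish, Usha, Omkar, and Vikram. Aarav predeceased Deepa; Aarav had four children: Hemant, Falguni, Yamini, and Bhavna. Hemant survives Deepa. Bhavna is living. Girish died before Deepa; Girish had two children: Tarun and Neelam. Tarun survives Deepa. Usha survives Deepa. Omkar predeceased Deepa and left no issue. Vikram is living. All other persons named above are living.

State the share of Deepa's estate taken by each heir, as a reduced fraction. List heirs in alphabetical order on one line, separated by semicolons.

There is no surviving spouse, so the entire estate passes to Deepa's descendants per capita at each generation.
At generation 1 (Aarav, Girish, Usha, Vikram) there are 4 shares of (1)/4 = 1/4 each.
Living: Usha and Vikram — each takes 1/4.
Deceased: Aarav and Girish. Their combined 1/2 is pooled and carried to generation 2.
At generation 2 (Hemant, Falguni, Yamini, Bhavna, Tarun, Neelam) there are 6 shares of (1/2)/6 = 1/12 each.
Living: Hemant, Falguni, Yamini, Bhavna, Tarun, and Neelam — each takes 1/12.

Bhavna 1/12; Falguni 1/12; Hemant 1/12; Neelam 1/12; Tarun 1/12; Usha 1/4; Vikram 1/4; Yamini 1/12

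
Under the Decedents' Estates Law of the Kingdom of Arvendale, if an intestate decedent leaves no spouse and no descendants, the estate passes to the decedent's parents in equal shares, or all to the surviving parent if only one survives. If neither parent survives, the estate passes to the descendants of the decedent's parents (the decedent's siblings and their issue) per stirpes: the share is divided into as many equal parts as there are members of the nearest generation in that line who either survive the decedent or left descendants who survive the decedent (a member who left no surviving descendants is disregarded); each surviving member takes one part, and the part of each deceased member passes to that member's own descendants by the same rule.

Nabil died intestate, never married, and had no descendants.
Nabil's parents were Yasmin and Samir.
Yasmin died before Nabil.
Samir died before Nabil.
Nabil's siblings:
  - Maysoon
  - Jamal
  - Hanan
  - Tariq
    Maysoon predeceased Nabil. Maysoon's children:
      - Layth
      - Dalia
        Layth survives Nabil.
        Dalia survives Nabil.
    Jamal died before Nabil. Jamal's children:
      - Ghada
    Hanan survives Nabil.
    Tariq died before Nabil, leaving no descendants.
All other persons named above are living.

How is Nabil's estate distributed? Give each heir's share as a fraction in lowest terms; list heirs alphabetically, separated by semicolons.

Dalia 1/6; Ghada 1/3; Hanan 1/3; Layth 1/6

Neither parent survives and there are no descendants, so the estate passes to Nabil's siblings and their issue per stirpes.
Tariq left no surviving issue, so that branch lapses and is disregarded.
The estate is divided into 3 equal shares of 1/3 among Maysoon, Jamal, Hanan.
Maysoon predeceased; the 1/3 allotted to Maysoon's branch passes to Maysoon's issue by representation.
The 1/3 is divided into 2 equal shares of 1/6 among Layth, Dalia.
Layth is living and takes 1/6.
Dalia is living and takes 1/6.
Jamal predeceased; the 1/3 allotted to Jamal's branch passes to Jamal's issue by representation.
Ghada is the sole taker at this level and receives the full 1/3.
Hanan is living and takes 1/3.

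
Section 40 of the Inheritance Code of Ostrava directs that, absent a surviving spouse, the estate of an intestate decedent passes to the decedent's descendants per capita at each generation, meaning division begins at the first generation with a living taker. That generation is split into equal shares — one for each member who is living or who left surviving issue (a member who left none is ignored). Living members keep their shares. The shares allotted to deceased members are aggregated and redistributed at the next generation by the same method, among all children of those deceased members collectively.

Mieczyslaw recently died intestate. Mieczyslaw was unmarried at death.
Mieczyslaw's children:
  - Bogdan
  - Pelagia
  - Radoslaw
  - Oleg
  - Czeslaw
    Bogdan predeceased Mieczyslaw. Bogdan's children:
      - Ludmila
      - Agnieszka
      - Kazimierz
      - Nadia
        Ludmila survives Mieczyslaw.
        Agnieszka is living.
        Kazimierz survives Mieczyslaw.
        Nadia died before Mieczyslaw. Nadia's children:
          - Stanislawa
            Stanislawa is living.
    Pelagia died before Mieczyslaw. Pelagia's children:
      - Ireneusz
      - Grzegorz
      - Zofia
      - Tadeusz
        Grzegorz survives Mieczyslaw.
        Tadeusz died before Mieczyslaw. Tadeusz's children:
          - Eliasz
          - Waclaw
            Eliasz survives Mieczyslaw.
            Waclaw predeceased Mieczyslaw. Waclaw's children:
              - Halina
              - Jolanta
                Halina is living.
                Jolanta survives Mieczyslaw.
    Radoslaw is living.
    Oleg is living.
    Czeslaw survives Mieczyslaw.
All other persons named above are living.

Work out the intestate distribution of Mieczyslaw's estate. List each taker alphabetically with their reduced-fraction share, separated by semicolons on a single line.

Agnieszka 1/20; Czeslaw 1/5; Eliasz 1/30; Grzegorz 1/20; Halina 1/60; Ireneusz 1/20; Jolanta 1/60; Kazimierz 1/20; Ludmila 1/20; Oleg 1/5; Radoslaw 1/5; Stanislawa 1/30; Zofia 1/20

There is no surviving spouse, so the entire estate passes to Mieczyslaw's descendants per capita at each generation.
At generation 1 (Bogdan, Pelagia, Radoslaw, Oleg, Czeslaw) there are 5 shares of (1)/5 = 1/5 each.
Living: Radoslaw, Oleg, and Czeslaw — each takes 1/5.
Deceased: Bogdan and Pelagia. Their combined 2/5 is pooled and carried to generation 2.
At generation 2 (Ludmila, Agnieszka, Kazimierz, Nadia, Ireneusz, Grzegorz, Zofia, Tadeusz) there are 8 shares of (2/5)/8 = 1/20 each.
Living: Ludmila, Agnieszka, Kazimierz, Ireneusz, Grzegorz, and Zofia — each takes 1/20.
Deceased: Nadia and Tadeusz. Their combined 1/10 is pooled and carried to generation 3.
At generation 3 (Stanislawa, Eliasz, Waclaw) there are 3 shares of (1/10)/3 = 1/30 each.
Living: Stanislawa and Eliasz — each takes 1/30.
Deceased: Waclaw. That 1/30 share is carried to generation 4.
At generation 4 (Halina, Jolanta) there are 2 shares of (1/30)/2 = 1/60 each.
Living: Halina and Jolanta — each takes 1/60.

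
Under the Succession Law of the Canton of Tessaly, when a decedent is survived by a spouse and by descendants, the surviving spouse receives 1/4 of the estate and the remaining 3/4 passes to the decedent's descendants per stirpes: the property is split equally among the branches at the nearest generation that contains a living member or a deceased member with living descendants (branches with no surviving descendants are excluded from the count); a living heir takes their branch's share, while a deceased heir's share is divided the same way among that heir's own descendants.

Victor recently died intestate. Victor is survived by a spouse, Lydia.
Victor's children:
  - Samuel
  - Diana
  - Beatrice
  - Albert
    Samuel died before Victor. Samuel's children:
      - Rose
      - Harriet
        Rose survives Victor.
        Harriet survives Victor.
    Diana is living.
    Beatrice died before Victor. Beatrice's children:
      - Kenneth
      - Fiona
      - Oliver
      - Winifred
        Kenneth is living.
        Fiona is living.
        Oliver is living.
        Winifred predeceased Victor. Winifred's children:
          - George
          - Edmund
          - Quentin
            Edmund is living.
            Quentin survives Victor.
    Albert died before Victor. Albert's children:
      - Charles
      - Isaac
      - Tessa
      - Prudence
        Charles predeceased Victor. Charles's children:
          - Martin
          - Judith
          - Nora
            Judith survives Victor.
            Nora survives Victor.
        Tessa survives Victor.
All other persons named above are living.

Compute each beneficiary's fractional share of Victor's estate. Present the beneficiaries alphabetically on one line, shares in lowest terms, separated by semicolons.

Diana 3/16; Edmund 1/64; Fiona 3/64; George 1/64; Harriet 3/32; Isaac 3/64; Judith 1/64; Kenneth 3/64; Lydia 1/4; Martin 1/64; Nora 1/64; Oliver 3/64; Prudence 3/64; Quentin 1/64; Rose 3/32; Tessa 3/64

Lydia, as surviving spouse, takes 1/4.
The remaining 3/4 passes to Victor's descendants per stirpes.
The 3/4 is divided into 4 equal shares of 3/16 among Samuel, Diana, Beatrice, Albert.
Samuel predeceased; the 3/16 allotted to Samuel's branch passes to Samuel's issue by representation.
The 3/16 is divided into 2 equal shares of 3/32 among Rose, Harriet.
Rose is living and takes 3/32.
Harriet is living and takes 3/32.
Diana is living and takes 3/16.
Beatrice predeceased; the 3/16 allotted to Beatrice's branch passes to Beatrice's issue by representation.
The 3/16 is divided into 4 equal shares of 3/64 among Kenneth, Fiona, Oliver, Winifred.
Kenneth is living and takes 3/64.
Fiona is living and takes 3/64.
Oliver is living and takes 3/64.
Winifred predeceased; the 3/64 allotted to Winifred's branch passes to Winifred's issue by representation.
The 3/64 is divided into 3 equal shares of 1/64 among George, Edmund, Quentin.
George is living and takes 1/64.
Edmund is living and takes 1/64.
Quentin is living and takes 1/64.
Albert predeceased; the 3/16 allotted to Albert's branch passes to Albert's issue by representation.
The 3/16 is divided into 4 equal shares of 3/64 among Charles, Isaac, Tessa, Prudence.
Charles predeceased; the 3/64 allotted to Charles's branch passes to Charles's issue by representation.
The 3/64 is divided into 3 equal shares of 1/64 among Martin, Judith, Nora.
Martin is living and takes 1/64.
Judith is living and takes 1/64.
Nora is living and takes 1/64.
Isaac is living and takes 3/64.
Tessa is living and takes 3/64.
Prudence is living and takes 3/64.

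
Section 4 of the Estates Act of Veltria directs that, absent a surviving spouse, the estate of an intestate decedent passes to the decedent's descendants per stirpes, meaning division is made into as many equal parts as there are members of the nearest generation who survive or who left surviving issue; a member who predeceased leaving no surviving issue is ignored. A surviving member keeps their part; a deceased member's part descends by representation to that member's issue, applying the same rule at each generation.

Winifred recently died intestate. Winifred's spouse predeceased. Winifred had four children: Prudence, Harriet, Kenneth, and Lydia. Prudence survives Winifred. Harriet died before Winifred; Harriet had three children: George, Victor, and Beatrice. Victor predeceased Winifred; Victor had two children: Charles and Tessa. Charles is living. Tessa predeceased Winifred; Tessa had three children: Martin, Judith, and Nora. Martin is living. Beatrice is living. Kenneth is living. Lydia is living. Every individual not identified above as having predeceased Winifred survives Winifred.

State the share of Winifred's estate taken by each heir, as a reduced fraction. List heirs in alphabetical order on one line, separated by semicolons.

There is no surviving spouse, so the entire estate passes to Winifred's descendants per stirpes.
The estate is divided into 4 equal shares of 1/4 among Prudence, Harriet, Kenneth, Lydia.
Prudence is living and takes 1/4.
Harriet predeceased; the 1/4 allotted to Harriet's branch passes to Harriet's issue by representation.
The 1/4 is divided into 3 equal shares of 1/12 among George, Victor, Beatrice.
George is living and takes 1/12.
Victor predeceased; the 1/12 allotted to Victor's branch passes to Victor's issue by representation.
The 1/12 is divided into 2 equal shares of 1/24 among Charles, Tessa.
Charles is living and takes 1/24.
Tessa predeceased; the 1/24 allotted to Tessa's branch passes to Tessa's issue by representation.
The 1/24 is divided into 3 equal shares of 1/72 among Martin, Judith, Nora.
Martin is living and takes 1/72.
Judith is living and takes 1/72.
Nora is living and takes 1/72.
Beatrice is living and takes 1/12.
Kenneth is living and takes 1/4.
Lydia is living and takes 1/4.

Beatrice 1/12; Charles 1/24; George 1/12; Judith 1/72; Kenneth 1/4; Lydia 1/4; Martin 1/72; Nora 1/72; Prudence 1/4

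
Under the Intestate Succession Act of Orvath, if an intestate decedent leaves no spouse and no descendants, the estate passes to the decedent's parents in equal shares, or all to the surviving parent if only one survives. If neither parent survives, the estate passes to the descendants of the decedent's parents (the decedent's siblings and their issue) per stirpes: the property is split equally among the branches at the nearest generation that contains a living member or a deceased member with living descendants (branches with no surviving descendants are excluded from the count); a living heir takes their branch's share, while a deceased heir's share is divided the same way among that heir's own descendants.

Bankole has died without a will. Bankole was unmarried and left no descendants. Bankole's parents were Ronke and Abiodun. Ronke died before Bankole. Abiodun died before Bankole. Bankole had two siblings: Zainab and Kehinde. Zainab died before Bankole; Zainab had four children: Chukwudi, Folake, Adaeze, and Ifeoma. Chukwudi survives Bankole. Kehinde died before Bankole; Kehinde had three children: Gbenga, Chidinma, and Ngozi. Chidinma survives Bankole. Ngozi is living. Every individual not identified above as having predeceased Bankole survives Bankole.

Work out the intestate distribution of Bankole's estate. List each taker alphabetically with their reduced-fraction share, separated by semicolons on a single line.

Neither parent survives and there are no descendants, so the estate passes to Bankole's siblings and their issue per stirpes.
The estate is divided into 2 equal shares of 1/2 among Zainab, Kehinde.
Zainab predeceased; the 1/2 allotted to Zainab's branch passes to Zainab's issue by representation.
The 1/2 is divided into 4 equal shares of 1/8 among Chukwudi, Folake, Adaeze, Ifeoma.
Chukwudi is living and takes 1/8.
Folake is living and takes 1/8.
Adaeze is living and takes 1/8.
Ifeoma is living and takes 1/8.
Kehinde predeceased; the 1/2 allotted to Kehinde's branch passes to Kehinde's issue by representation.
The 1/2 is divided into 3 equal shares of 1/6 among Gbenga, Chidinma, Ngozi.
Gbenga is living and takes 1/6.
Chidinma is living and takes 1/6.
Ngozi is living and takes 1/6.

Adaeze 1/8; Chidinma 1/6; Chukwudi 1/8; Folake 1/8; Gbenga 1/6; Ifeoma 1/8; Ngozi 1/6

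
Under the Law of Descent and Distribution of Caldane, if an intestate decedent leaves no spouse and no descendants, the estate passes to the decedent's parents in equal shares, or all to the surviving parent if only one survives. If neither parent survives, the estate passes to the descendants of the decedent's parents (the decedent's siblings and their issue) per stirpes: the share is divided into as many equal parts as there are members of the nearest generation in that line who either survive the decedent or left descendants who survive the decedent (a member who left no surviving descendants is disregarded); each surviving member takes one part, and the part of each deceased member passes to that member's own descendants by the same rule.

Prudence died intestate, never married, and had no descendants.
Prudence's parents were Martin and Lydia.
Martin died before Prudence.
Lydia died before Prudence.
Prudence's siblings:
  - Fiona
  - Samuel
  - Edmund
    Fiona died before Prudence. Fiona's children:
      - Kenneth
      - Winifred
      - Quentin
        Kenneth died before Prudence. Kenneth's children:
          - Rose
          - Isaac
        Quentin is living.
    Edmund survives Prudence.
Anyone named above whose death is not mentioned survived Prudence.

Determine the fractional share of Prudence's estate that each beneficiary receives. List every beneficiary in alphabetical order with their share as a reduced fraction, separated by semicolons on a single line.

Edmund 1/3; Isaac 1/18; Quentin 1/9; Rose 1/18; Samuel 1/3; Winifred 1/9

Neither parent survives and there are no descendants, so the estate passes to Prudence's siblings and their issue per stirpes.
The estate is divided into 3 equal shares of 1/3 among Fiona, Samuel, Edmund.
Fiona predeceased; the 1/3 allotted to Fiona's branch passes to Fiona's issue by representation.
The 1/3 is divided into 3 equal shares of 1/9 among Kenneth, Winifred, Quentin.
Kenneth predeceased; the 1/9 allotted to Kenneth's branch passes to Kenneth's issue by representation.
The 1/9 is divided into 2 equal shares of 1/18 among Rose, Isaac.
Rose is living and takes 1/18.
Isaac is living and takes 1/18.
Winifred is living and takes 1/9.
Quentin is living and takes 1/9.
Samuel is living and takes 1/3.
Edmund is living and takes 1/3.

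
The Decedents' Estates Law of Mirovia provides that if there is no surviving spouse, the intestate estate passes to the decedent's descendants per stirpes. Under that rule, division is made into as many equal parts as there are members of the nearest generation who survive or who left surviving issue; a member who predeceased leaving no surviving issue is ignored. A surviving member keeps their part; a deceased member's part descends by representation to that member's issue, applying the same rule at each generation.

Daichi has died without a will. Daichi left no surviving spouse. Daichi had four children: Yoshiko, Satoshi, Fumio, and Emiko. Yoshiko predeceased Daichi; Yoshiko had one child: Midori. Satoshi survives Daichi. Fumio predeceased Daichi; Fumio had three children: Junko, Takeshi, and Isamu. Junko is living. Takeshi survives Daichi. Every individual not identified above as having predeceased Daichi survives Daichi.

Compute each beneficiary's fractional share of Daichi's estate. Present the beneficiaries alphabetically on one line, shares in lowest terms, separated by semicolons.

Emiko 1/4; Isamu 1/12; Junko 1/12; Midori 1/4; Satoshi 1/4; Takeshi 1/12

There is no surviving spouse, so the entire estate passes to Daichi's descendants per stirpes.
The estate is divided into 4 equal shares of 1/4 among Yoshiko, Satoshi, Fumio, Emiko.
Yoshiko predeceased; the 1/4 allotted to Yoshiko's branch passes to Yoshiko's issue by representation.
Midori is the sole taker at this level and receives the full 1/4.
Satoshi is living and takes 1/4.
Fumio predeceased; the 1/4 allotted to Fumio's branch passes to Fumio's issue by representation.
The 1/4 is divided into 3 equal shares of 1/12 among Junko, Takeshi, Isamu.
Junko is living and takes 1/12.
Takeshi is living and takes 1/12.
Isamu is living and takes 1/12.
Emiko is living and takes 1/4.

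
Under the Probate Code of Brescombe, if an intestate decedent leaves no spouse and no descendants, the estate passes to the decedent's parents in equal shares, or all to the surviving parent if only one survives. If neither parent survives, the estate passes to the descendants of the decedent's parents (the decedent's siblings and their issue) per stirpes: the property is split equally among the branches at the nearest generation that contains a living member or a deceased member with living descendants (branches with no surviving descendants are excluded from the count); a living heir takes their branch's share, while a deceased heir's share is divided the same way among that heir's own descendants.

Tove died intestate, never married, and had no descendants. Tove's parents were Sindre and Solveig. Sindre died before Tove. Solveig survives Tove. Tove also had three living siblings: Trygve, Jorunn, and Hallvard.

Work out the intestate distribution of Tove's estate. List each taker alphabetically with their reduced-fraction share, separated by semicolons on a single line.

Only one parent, Solveig, survives, so Solveig takes the entire estate. The siblings take nothing because a surviving parent has priority.

Solveig 1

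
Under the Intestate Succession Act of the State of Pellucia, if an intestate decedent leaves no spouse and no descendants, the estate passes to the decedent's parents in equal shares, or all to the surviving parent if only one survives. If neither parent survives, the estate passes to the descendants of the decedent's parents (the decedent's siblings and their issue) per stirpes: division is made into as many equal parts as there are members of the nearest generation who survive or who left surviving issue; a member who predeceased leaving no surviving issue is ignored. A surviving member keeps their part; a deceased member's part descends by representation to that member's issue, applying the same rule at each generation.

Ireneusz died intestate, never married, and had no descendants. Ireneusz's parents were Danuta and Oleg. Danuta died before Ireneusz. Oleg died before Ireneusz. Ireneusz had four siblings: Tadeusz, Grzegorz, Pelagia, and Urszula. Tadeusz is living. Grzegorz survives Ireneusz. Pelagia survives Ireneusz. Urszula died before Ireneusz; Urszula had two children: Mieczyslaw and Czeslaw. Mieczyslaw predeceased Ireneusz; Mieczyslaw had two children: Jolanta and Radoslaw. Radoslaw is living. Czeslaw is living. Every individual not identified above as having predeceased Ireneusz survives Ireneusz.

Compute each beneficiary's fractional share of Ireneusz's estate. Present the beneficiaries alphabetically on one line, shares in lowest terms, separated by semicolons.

Czeslaw 1/8; Grzegorz 1/4; Jolanta 1/16; Pelagia 1/4; Radoslaw 1/16; Tadeusz 1/4

Neither parent survives and there are no descendants, so the estate passes to Ireneusz's siblings and their issue per stirpes.
The estate is divided into 4 equal shares of 1/4 among Tadeusz, Grzegorz, Pelagia, Urszula.
Tadeusz is living and takes 1/4.
Grzegorz is living and takes 1/4.
Pelagia is living and takes 1/4.
Urszula predeceased; the 1/4 allotted to Urszula's branch passes to Urszula's issue by representation.
The 1/4 is divided into 2 equal shares of 1/8 among Mieczyslaw, Czeslaw.
Mieczyslaw predeceased; the 1/8 allotted to Mieczyslaw's branch passes to Mieczyslaw's issue by representation.
The 1/8 is divided into 2 equal shares of 1/16 among Jolanta, Radoslaw.
Jolanta is living and takes 1/16.
Radoslaw is living and takes 1/16.
Czeslaw is living and takes 1/8.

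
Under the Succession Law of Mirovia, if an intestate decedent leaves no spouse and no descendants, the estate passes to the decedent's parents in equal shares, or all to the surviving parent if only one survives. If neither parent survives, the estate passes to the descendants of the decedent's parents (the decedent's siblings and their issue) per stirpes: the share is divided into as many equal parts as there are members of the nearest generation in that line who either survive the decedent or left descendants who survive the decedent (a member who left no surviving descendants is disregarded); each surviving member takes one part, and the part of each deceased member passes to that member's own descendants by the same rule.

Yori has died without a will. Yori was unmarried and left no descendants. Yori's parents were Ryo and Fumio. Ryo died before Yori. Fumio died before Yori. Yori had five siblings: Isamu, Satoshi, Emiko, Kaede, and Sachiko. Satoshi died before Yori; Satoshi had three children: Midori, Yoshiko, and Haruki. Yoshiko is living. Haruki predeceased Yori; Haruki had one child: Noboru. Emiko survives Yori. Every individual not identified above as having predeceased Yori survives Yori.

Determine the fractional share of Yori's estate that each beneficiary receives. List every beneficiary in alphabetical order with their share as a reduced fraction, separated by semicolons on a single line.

Neither parent survives and there are no descendants, so the estate passes to Yori's siblings and their issue per stirpes.
The estate is divided into 5 equal shares of 1/5 among Isamu, Satoshi, Emiko, Kaede, Sachiko.
Isamu is living and takes 1/5.
Satoshi predeceased; the 1/5 allotted to Satoshi's branch passes to Satoshi's issue by representation.
The 1/5 is divided into 3 equal shares of 1/15 among Midori, Yoshiko, Haruki.
Midori is living and takes 1/15.
Yoshiko is living and takes 1/15.
Haruki predeceased; the 1/15 allotted to Haruki's branch passes to Haruki's issue by representation.
Noboru is the sole taker at this level and receives the full 1/15.
Emiko is living and takes 1/5.
Kaede is living and takes 1/5.
Sachiko is living and takes 1/5.

Emiko 1/5; Isamu 1/5; Kaede 1/5; Midori 1/15; Noboru 1/15; Sachiko 1/5; Yoshiko 1/15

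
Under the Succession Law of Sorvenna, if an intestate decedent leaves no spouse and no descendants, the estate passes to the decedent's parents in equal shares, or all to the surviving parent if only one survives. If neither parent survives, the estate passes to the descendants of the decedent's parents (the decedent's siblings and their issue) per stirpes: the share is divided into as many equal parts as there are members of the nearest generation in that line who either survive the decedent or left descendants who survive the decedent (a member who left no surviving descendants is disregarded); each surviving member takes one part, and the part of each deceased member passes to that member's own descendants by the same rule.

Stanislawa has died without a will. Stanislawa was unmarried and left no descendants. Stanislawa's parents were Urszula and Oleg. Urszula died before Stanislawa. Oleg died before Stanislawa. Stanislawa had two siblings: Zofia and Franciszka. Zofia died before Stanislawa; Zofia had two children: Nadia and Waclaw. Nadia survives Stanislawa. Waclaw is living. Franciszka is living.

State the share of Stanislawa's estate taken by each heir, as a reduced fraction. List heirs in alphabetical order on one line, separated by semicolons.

Franciszka 1/2; Nadia 1/4; Waclaw 1/4

Neither parent survives and there are no descendants, so the estate passes to Stanislawa's siblings and their issue per stirpes.
The estate is divided into 2 equal shares of 1/2 among Zofia, Franciszka.
Zofia predeceased; the 1/2 allotted to Zofia's branch passes to Zofia's issue by representation.
The 1/2 is divided into 2 equal shares of 1/4 among Nadia, Waclaw.
Nadia is living and takes 1/4.
Waclaw is living and takes 1/4.
Franciszka is living and takes 1/2.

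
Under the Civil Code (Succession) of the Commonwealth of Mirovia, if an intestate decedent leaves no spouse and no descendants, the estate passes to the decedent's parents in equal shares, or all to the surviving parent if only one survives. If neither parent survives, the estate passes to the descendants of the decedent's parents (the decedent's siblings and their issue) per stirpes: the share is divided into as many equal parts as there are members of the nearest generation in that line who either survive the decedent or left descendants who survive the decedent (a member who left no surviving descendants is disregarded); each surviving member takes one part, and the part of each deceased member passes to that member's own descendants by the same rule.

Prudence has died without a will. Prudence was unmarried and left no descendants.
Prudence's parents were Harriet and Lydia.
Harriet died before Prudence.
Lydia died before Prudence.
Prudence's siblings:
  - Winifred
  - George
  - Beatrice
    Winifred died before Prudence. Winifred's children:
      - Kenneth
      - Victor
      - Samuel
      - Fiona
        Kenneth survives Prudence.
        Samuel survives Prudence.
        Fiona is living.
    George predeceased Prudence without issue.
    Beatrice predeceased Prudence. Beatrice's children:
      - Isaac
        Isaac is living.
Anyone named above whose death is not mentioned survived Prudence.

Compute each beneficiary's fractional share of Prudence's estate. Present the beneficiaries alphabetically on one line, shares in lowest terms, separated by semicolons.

Neither parent survives and there are no descendants, so the estate passes to Prudence's siblings and their issue per stirpes.
George left no surviving issue, so that branch lapses and is disregarded.
The estate is divided into 2 equal shares of 1/2 among Winifred, Beatrice.
Winifred predeceased; the 1/2 allotted to Winifred's branch passes to Winifred's issue by representation.
The 1/2 is divided into 4 equal shares of 1/8 among Kenneth, Victor, Samuel, Fiona.
Kenneth is living and takes 1/8.
Victor is living and takes 1/8.
Samuel is living and takes 1/8.
Fiona is living and takes 1/8.
Beatrice predeceased; the 1/2 allotted to Beatrice's branch passes to Beatrice's issue by representation.
Isaac is the sole taker at this level and receives the full 1/2.

Fiona 1/8; Isaac 1/2; Kenneth 1/8; Samuel 1/8; Victor 1/8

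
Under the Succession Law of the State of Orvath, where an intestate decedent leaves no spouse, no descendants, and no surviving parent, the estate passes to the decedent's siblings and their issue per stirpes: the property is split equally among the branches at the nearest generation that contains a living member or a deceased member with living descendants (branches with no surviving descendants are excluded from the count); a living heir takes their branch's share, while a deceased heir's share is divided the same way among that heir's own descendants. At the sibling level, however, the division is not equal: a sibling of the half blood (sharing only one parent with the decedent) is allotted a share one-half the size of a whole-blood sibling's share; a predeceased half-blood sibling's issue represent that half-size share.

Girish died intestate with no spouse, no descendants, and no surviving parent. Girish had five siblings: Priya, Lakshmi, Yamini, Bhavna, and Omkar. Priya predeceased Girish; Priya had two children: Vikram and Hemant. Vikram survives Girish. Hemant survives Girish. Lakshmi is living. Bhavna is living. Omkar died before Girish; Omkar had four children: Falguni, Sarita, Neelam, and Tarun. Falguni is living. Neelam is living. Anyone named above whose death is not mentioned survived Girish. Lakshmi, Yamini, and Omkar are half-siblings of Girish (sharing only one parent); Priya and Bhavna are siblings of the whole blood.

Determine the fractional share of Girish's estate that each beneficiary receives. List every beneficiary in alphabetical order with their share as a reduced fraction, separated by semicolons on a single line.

Bhavna 2/7; Falguni 1/28; Hemant 1/7; Lakshmi 1/7; Neelam 1/28; Sarita 1/28; Tarun 1/28; Vikram 1/7; Yamini 1/7

No spouse, descendants, or parent survives, so the estate passes to Girish's siblings per stirpes.
Half-blood siblings count for one-half the weight of whole-blood siblings at the initial division.
Dividing 1 in proportion to weights (total weight 7/2): Priya (weight 1) → 2/7; Lakshmi (weight 1/2) → 1/7; Yamini (weight 1/2) → 1/7; Bhavna (weight 1) → 2/7; Omkar (weight 1/2) → 1/7.
Priya predeceased; the 2/7 allotted to Priya's branch passes to Priya's issue by representation.
The 2/7 is divided into 2 equal shares of 1/7 among Vikram, Hemant.
Vikram is living and takes 1/7.
Hemant is living and takes 1/7.
Lakshmi is living and takes 1/7.
Yamini is living and takes 1/7.
Bhavna is living and takes 2/7.
Omkar predeceased; the 1/7 allotted to Omkar's branch passes to Omkar's issue by representation.
The 1/7 is divided into 4 equal shares of 1/28 among Falguni, Sarita, Neelam, Tarun.
Falguni is living and takes 1/28.
Sarita is living and takes 1/28.
Neelam is living and takes 1/28.
Tarun is living and takes 1/28.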